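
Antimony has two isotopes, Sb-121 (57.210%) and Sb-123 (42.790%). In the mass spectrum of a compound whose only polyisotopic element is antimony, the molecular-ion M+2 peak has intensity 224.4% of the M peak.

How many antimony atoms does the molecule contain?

With n Sb atoms, P(M+2)/P(M) = C(n,1)·p^(n−1)q / p^n = n·q/p = n · 0.42790/0.57210.
n = 2.244 × 0.57210/0.42790 = 3.00 ≈ 3

3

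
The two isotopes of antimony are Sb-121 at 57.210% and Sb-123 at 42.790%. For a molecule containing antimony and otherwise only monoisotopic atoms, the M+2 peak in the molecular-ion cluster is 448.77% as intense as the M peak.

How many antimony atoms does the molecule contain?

6

With n Sb atoms, P(M+2)/P(M) = C(n,1)·p^(n−1)q / p^n = n·q/p = n · 0.42790/0.57210.
n = 4.4877 × 0.57210/0.42790 = 6.00 ≈ 6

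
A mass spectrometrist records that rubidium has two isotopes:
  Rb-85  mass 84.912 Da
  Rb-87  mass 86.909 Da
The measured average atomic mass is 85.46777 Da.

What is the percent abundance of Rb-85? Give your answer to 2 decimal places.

Let x be the fractional abundance of Rb-85; then Rb-87 has abundance 1 − x.
84.912·x + 86.909·(1 − x) = 85.46777
(84.912 − 86.909)·x = 85.46777 − 86.909
x = -1.44123 / -1.997 = 0.72170 → 72.17% Rb-85, 27.83% Rb-87.

72.17%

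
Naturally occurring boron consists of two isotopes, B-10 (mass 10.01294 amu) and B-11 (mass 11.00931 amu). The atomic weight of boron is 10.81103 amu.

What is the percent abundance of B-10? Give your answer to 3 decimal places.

19.900%

Writing the weighted mean with unknown fraction x of B-10:
10.01294·x + 11.00931·(1 − x) = 10.81103
(10.01294 − 11.00931)·x = 10.81103 − 11.00931
x = -0.19828 / -0.99637 = 0.19900 → 19.900% B-10, 80.100% B-11.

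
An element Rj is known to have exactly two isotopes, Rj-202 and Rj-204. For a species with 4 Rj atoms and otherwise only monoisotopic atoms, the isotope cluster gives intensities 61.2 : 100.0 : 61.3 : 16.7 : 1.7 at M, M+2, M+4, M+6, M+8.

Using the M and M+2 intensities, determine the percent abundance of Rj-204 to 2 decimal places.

Let p = fractional abundance of Rj-202. I(M+2)/I(M) = [C(4,1)·p^3·(1−p)] / p^4 = 4·(1−p)/p = 100.0/61.2 = 1.6340
(1−p)/p = 1.6340/4 = 0.4085  ⇒  p = 1/(1 + 0.4085) = 0.7100
Rj-202: 71.00%, Rj-204: 29.00%.

29.00%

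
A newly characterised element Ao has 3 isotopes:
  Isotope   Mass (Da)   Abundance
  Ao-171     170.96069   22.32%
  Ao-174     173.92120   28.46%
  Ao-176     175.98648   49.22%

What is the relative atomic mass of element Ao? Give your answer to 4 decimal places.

174.2769 Da

Weight each isotope mass by its fractional abundance: 0.2232 × 170.96069 + 0.2846 × 173.92120 + 0.4922 × 175.98648
= 38.158426 + 49.497974 + 86.620545 = 174.276945 Da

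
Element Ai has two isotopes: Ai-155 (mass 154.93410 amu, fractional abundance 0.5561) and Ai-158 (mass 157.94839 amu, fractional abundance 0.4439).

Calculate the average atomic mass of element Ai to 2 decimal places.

156.27 amu

Ar = Σ fᵢ·mᵢ = 0.5561 × 154.93410 + 0.4439 × 157.94839
= 86.158853 + 70.113290 = 156.272143 amu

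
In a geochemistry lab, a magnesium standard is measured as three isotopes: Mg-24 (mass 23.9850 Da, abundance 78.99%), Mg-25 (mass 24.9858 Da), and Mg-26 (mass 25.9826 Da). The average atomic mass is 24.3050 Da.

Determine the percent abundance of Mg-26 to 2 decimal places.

The remaining 21.01% is split between Mg-25 (fraction x) and Mg-26 (fraction 0.2101 − x).
Substituting: 24.9858x + 25.9826(0.2101 − x) = 5.3592485
(24.9858 − 25.9826)x = -0.09969576  ⇒  x = 0.10002, y = 0.11008
Mg-25: 10.00%, Mg-26: 11.01%.

11.01%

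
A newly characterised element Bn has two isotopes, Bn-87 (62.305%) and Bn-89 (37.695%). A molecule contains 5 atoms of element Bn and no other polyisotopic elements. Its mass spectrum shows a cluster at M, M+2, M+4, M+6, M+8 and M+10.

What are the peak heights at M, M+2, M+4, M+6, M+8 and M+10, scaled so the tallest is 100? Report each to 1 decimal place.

27.3 : 82.6 : 100.0 : 60.5 : 18.3 : 2.2

Each Bn atom is independently Bn-87 (p = 0.62305) or Bn-89 (q = 0.37695); the cluster is the binomial expansion (p + q)^5.
P(M) = 0.62305^5 = 0.093889
P(M+2) = 5 × 0.62305^4 × 0.37695^1 = 0.284018
P(M+4) = 10 × 0.62305^3 × 0.37695^2 = 0.343666
P(M+6) = 10 × 0.62305^2 × 0.37695^3 = 0.207920
P(M+8) = 5 × 0.62305^1 × 0.37695^4 = 0.062897
P(M+10) = 0.37695^5 = 0.007611
The M+4 peak is largest (0.343666); scaling to 100 gives 27.3 : 82.6 : 100.0 : 60.5 : 18.3 : 2.2.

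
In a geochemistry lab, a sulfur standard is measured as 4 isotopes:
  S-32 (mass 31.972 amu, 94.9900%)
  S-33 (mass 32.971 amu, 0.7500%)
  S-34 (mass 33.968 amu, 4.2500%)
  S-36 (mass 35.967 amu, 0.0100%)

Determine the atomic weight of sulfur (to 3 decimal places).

32.065 amu

Ar = Σ fᵢ·mᵢ = 0.949900 × 31.972 + 0.007500 × 32.971 + 0.042500 × 33.968 + 0.000100 × 35.967
= 30.3702 + 0.2473 + 1.4436 + 0.0036 = 32.0647 amu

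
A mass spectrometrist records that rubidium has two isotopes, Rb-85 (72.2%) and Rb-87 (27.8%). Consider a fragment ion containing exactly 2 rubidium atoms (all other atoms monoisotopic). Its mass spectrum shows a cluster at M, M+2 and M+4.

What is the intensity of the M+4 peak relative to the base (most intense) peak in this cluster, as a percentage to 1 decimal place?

14.8%

(0.722 + 0.278)^2 gives M 0.5213, M+2 0.4014, M+4 0.0773; the largest is M.
P(M) = C(2,0) × 0.722^2 × 0.278^0 = 1 × 0.521284 × 1.0000 = 0.521284 (base)
P(M+4) = C(2,2) × 0.722^0 × 0.278^2 = 1 × 1.0000 × 0.077284 = 0.077284
Relative intensity = 0.077284 / 0.521284 × 100 = 14.8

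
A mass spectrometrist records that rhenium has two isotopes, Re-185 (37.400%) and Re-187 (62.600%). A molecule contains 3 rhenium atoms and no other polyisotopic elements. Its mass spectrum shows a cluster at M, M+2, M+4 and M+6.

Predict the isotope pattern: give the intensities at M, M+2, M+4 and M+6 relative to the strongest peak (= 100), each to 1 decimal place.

11.9 : 59.7 : 100.0 : 55.8

Expanding (0.37400 + 0.62600)^3:
P(M) = 0.37400^3 = 0.052314
P(M+2) = 3 × 0.37400^2 × 0.62600^1 = 0.262687
P(M+4) = 3 × 0.37400^1 × 0.62600^2 = 0.439685
P(M+6) = 0.62600^3 = 0.245314
The M+4 peak is largest (0.439685); scaling to 100 gives 11.9 : 59.7 : 100.0 : 55.8.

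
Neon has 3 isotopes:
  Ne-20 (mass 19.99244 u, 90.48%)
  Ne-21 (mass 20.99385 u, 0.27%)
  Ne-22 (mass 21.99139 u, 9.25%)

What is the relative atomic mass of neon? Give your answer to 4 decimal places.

20.1800 u

Ar = Σ fᵢ·mᵢ = 0.9048 × 19.99244 + 0.0027 × 20.99385 + 0.0925 × 21.99139
= 18.089160 + 0.056683 + 2.034204 = 20.180047 u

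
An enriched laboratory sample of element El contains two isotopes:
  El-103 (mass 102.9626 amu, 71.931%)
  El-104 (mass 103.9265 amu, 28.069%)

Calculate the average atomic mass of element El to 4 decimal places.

103.2332 amu

Ar = Σ fᵢ·mᵢ = 0.71931 × 102.9626 + 0.28069 × 103.9265
= 74.06203 + 29.17113 = 103.23316 amu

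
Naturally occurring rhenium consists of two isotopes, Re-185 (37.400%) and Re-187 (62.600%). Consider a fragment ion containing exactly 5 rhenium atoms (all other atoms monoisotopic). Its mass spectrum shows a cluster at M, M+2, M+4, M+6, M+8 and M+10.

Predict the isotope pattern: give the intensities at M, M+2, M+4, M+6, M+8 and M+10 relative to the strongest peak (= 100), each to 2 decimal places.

The 5 Re atoms are independent, so intensities follow the terms of (0.37400 + 0.62600)^5.
P(M) = 0.37400^5 = 0.007317
P(M+2) = 5 × 0.37400^4 × 0.62600^1 = 0.061239
P(M+4) = 10 × 0.37400^3 × 0.62600^2 = 0.205005
P(M+6) = 10 × 0.37400^2 × 0.62600^3 = 0.343136
P(M+8) = 5 × 0.37400^1 × 0.62600^4 = 0.287170
P(M+10) = 0.62600^5 = 0.096133
The M+6 peak is largest (0.343136); scaling to 100 gives 2.13 : 17.85 : 59.74 : 100.00 : 83.69 : 28.02.

2.13 : 17.85 : 59.74 : 100.00 : 83.69 : 28.02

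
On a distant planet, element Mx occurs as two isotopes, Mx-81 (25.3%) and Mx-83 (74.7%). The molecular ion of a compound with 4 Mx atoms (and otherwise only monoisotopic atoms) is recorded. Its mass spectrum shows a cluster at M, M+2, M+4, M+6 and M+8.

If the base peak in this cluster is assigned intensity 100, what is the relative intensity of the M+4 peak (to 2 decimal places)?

Binomial terms of (0.253 + 0.747)^4: M 0.0041, M+2 0.0484, M+4 0.2143, M+6 0.4218, M+8 0.3114 → M+6 is the base peak.
P(M+6) = C(4,3) × 0.253^1 × 0.747^3 = 4 × 0.2530 × 0.41683272 = 0.421835 (base)
P(M+4) = C(4,2) × 0.253^2 × 0.747^2 = 6 × 0.064009 × 0.558009 = 0.214306
Relative intensity = 0.214306 / 0.421835 × 100 = 50.80

50.80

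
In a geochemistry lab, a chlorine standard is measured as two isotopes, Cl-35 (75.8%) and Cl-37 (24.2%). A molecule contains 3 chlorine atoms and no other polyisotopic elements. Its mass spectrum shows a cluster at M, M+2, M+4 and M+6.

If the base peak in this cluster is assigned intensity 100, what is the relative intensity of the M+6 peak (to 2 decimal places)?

3.25

(0.758 + 0.242)^3 gives M 0.4355, M+2 0.4171, M+4 0.1332, M+6 0.0142; the largest is M.
P(M) = C(3,0) × 0.758^3 × 0.242^0 = 1 × 0.43551951 × 1.0000 = 0.435520 (base)
P(M+6) = C(3,3) × 0.758^0 × 0.242^3 = 1 × 1.0000 × 0.01417249 = 0.014172
Relative intensity = 0.014172 / 0.435520 × 100 = 3.25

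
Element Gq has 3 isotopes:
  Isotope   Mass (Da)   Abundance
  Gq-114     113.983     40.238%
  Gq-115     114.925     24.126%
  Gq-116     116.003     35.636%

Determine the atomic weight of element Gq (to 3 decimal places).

114.930 Da

Weight each isotope mass by its fractional abundance: 0.40238 × 113.983 + 0.24126 × 114.925 + 0.35636 × 116.003
= 45.8645 + 27.7268 + 41.3388 = 114.9301 Da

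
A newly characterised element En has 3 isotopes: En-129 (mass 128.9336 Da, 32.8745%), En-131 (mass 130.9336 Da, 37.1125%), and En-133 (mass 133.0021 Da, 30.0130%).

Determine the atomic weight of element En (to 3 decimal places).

Ar = Σ fᵢ·mᵢ = 0.328745 × 128.9336 + 0.371125 × 130.9336 + 0.300130 × 133.0021
= 42.38628 + 48.59273 + 39.91792 = 130.89693 Da

130.897 Da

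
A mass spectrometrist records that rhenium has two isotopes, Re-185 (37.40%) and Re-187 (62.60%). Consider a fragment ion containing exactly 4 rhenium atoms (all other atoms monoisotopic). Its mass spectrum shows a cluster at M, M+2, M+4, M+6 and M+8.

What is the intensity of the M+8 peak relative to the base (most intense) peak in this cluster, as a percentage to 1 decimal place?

41.8%

Term probabilities: M 0.0196, M+2 0.1310, M+4 0.3289, M+6 0.3670, M+8 0.1536. Base peak = M+6.
P(M+6) = C(4,3) × 0.3740^1 × 0.6260^3 = 4 × 0.3740 × 0.24531438 = 0.366990 (base)
P(M+8) = C(4,4) × 0.3740^0 × 0.6260^4 = 1 × 1.0000 × 0.1535668 = 0.153567
Relative intensity = 0.153567 / 0.366990 × 100 = 41.8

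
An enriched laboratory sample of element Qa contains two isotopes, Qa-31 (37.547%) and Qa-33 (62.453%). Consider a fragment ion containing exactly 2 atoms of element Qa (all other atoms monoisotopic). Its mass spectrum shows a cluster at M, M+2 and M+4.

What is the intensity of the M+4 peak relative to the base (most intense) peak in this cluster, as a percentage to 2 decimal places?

83.17%

(0.37547 + 0.62453)^2 gives M 0.1410, M+2 0.4690, M+4 0.3900; the largest is M+2.
P(M+2) = C(2,1) × 0.37547^1 × 0.62453^1 = 2 × 0.37547 × 0.62453 = 0.468985 (base)
P(M+4) = C(2,2) × 0.37547^0 × 0.62453^2 = 1 × 1.0000 × 0.39003772 = 0.390038
Relative intensity = 0.390038 / 0.468985 × 100 = 83.17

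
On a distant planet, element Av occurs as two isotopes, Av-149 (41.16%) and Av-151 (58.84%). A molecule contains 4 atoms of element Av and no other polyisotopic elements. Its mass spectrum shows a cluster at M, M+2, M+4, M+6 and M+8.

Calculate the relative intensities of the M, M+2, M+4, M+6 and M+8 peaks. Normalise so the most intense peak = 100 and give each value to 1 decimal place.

The 4 Av atoms are independent, so intensities follow the terms of (0.4116 + 0.5884)^4.
P(M) = 0.4116^4 = 0.028701
P(M+2) = 4 × 0.4116^3 × 0.5884^1 = 0.164119
P(M+4) = 6 × 0.4116^2 × 0.5884^2 = 0.351923
P(M+6) = 4 × 0.4116^1 × 0.5884^3 = 0.335393
P(M+8) = 0.5884^4 = 0.119865
The M+4 peak is largest (0.351923); scaling to 100 gives 8.2 : 46.6 : 100.0 : 95.3 : 34.1.

8.2 : 46.6 : 100.0 : 95.3 : 34.1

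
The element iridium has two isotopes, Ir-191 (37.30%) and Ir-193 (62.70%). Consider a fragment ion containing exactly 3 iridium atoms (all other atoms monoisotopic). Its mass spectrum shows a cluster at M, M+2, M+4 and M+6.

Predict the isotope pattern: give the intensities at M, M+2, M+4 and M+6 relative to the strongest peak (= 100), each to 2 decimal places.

11.80 : 59.49 : 100.00 : 56.03

Each Ir atom is independently Ir-191 (p = 0.3730) or Ir-193 (q = 0.6270); the cluster is the binomial expansion (p + q)^3.
P(M) = 0.3730^3 = 0.051895
P(M+2) = 3 × 0.3730^2 × 0.6270^1 = 0.261702
P(M+4) = 3 × 0.3730^1 × 0.6270^2 = 0.439911
P(M+6) = 0.6270^3 = 0.246492
The M+4 peak is largest (0.439911); scaling to 100 gives 11.80 : 59.49 : 100.00 : 56.03.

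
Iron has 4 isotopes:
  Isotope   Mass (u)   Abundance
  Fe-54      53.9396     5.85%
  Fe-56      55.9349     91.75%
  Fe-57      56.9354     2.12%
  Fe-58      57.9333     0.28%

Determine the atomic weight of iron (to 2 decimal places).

55.84 u

The abundance-weighted mean is 0.0585 × 53.9396 + 0.9175 × 55.9349 + 0.0212 × 56.9354 + 0.0028 × 57.9333
= 3.15547 + 51.32027 + 1.20703 + 0.16221 = 55.84498 u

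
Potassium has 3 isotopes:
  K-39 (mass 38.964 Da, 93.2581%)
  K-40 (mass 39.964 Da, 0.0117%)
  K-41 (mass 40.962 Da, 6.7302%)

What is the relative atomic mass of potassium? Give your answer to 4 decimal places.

The abundance-weighted mean is 0.932581 × 38.964 + 0.000117 × 39.964 + 0.067302 × 40.962
= 36.33709 + 0.00468 + 2.75682 = 39.09859 Da

39.0986 Da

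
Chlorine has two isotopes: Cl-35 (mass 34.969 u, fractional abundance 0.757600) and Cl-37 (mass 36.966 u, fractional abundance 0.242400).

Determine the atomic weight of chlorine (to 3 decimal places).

35.453 u

Ar = Σ fᵢ·mᵢ = 0.757600 × 34.969 + 0.242400 × 36.966
= 26.4925 + 8.9606 = 35.4531 u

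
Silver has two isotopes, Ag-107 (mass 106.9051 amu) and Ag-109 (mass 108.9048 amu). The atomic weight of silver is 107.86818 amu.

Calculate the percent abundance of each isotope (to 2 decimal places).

Ag-107: 51.84%, Ag-109: 48.16%

With x = fraction of Ag-107 (so Ag-109 is 1 − x):
106.9051·x + 108.9048·(1 − x) = 107.86818
(106.9051 − 108.9048)·x = 107.86818 − 108.9048
x = -1.03662 / -1.9997 = 0.51839 → 51.84% Ag-107, 48.16% Ag-109.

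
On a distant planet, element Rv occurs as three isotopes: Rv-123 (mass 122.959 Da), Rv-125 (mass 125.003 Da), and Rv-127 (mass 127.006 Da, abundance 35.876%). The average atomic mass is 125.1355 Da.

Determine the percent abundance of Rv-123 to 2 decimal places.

Let x and y be the fractions of Rv-123 and Rv-125. Then x + y = 1 − 0.35876 = 0.64124 and 122.959x + 125.003y = 125.1355 − 0.35876×127.006 = 79.57082744.
Substituting: 122.959x + 125.003(0.64124 − x) = 79.57082744
(122.959 − 125.003)x = -0.58609628  ⇒  x = 0.28674, y = 0.35450
Rv-123: 28.67%, Rv-125: 35.45%.

28.67%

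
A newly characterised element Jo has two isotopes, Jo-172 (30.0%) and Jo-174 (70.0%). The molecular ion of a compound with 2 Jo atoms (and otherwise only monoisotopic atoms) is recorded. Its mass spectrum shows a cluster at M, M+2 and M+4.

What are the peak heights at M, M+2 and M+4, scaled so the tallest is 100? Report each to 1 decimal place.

Each Jo atom is independently Jo-172 (p = 0.300) or Jo-174 (q = 0.700); the cluster is the binomial expansion (p + q)^2.
P(M) = 0.300^2 = 0.090000
P(M+2) = 2 × 0.300^1 × 0.700^1 = 0.420000
P(M+4) = 0.700^2 = 0.490000
The M+4 peak is largest (0.490000); scaling to 100 gives 18.4 : 85.7 : 100.0.

18.4 : 85.7 : 100.0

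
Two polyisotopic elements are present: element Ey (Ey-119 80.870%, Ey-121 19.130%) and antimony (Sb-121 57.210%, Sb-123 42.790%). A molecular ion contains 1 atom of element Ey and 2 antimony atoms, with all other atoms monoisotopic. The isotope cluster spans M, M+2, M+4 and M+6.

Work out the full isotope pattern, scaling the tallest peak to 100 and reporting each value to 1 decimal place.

57.7 : 100.0 : 52.7 : 7.6

Element Ey pattern (n=1): 0.8087 : 0.1913
Antimony pattern (n=2): 0.32729841 : 0.48960318 : 0.18309841
Convolve the two distributions (both contribute in 2-u steps):
  M: 0.8087×0.32729841 = 0.264686
  M+2: 0.8087×0.48960318 + 0.1913×0.32729841 = 0.458554
  M+4: 0.8087×0.18309841 + 0.1913×0.48960318 = 0.241733
  M+6: 0.1913×0.18309841 = 0.035027
Scale to base peak (0.458554) = 100: 57.7 : 100.0 : 52.7 : 7.6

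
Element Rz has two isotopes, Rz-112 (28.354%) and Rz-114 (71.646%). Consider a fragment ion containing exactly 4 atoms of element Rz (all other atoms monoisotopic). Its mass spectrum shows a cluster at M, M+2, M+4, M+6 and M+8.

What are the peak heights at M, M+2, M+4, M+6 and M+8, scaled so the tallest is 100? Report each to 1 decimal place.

1.5 : 15.7 : 59.4 : 100.0 : 63.2

Expanding (0.28354 + 0.71646)^4:
P(M) = 0.28354^4 = 0.006463
P(M+2) = 4 × 0.28354^3 × 0.71646^1 = 0.065327
P(M+4) = 6 × 0.28354^2 × 0.71646^2 = 0.247608
P(M+6) = 4 × 0.28354^1 × 0.71646^3 = 0.417110
P(M+8) = 0.71646^4 = 0.263492
The M+6 peak is largest (0.417110); scaling to 100 gives 1.5 : 15.7 : 59.4 : 100.0 : 63.2.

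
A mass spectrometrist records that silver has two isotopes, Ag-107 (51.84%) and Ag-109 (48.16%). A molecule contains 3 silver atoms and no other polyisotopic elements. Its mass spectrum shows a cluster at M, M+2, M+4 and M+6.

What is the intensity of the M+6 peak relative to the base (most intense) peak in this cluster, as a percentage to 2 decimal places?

Binomial terms of (0.5184 + 0.4816)^3: M 0.1393, M+2 0.3883, M+4 0.3607, M+6 0.1117 → M+2 is the base peak.
P(M+2) = C(3,1) × 0.5184^2 × 0.4816^1 = 3 × 0.26873856 × 0.4816 = 0.388273 (base)
P(M+6) = C(3,3) × 0.5184^0 × 0.4816^3 = 1 × 1.0000 × 0.11170161 = 0.111702
Relative intensity = 0.111702 / 0.388273 × 100 = 28.77

28.77%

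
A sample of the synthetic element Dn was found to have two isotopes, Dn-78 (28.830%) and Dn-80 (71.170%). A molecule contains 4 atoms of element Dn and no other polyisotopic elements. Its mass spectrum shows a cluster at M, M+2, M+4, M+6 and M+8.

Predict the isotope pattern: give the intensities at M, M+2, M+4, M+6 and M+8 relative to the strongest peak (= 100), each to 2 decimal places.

1.66 : 16.41 : 60.76 : 100.00 : 61.72

The 4 Dn atoms are independent, so intensities follow the terms of (0.28830 + 0.71170)^4.
P(M) = 0.28830^4 = 0.006908
P(M+2) = 4 × 0.28830^3 × 0.71170^1 = 0.068217
P(M+4) = 6 × 0.28830^2 × 0.71170^2 = 0.252601
P(M+6) = 4 × 0.28830^1 × 0.71170^3 = 0.415715
P(M+8) = 0.71170^4 = 0.256559
The M+6 peak is largest (0.415715); scaling to 100 gives 1.66 : 16.41 : 60.76 : 100.00 : 61.72.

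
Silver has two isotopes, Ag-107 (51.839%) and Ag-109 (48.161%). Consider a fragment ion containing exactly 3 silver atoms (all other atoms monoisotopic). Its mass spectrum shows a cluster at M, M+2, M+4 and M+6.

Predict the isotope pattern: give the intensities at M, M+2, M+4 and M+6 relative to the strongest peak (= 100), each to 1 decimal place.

35.9 : 100.0 : 92.9 : 28.8

Expanding (0.51839 + 0.48161)^3:
P(M) = 0.51839^3 = 0.139306
P(M+2) = 3 × 0.51839^2 × 0.48161^1 = 0.388267
P(M+4) = 3 × 0.51839^1 × 0.48161^2 = 0.360719
P(M+6) = 0.48161^3 = 0.111709
The M+2 peak is largest (0.388267); scaling to 100 gives 35.9 : 100.0 : 92.9 : 28.8.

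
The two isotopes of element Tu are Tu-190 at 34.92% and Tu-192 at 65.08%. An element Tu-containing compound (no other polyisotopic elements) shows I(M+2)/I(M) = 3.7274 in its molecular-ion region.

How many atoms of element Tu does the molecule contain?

2

The M+2/M ratio from n Tu atoms is n · q/p = n · 0.6508/0.3492.
n = 3.7274 × 0.3492/0.6508 = 2.00 ≈ 2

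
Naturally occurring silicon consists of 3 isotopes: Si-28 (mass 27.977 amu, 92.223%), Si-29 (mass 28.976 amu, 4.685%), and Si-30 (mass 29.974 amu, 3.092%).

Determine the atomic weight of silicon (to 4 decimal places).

Average mass = Σ (abundance × isotope mass) = 0.92223 × 27.977 + 0.04685 × 28.976 + 0.03092 × 29.974
= 25.80123 + 1.35753 + 0.92680 = 28.08556 amu

28.0856 amu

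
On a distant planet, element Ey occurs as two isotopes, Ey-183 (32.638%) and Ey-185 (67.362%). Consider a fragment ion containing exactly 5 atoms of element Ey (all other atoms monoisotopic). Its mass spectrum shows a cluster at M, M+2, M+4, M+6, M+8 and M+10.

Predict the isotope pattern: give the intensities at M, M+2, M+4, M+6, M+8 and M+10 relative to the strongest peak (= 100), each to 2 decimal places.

The 5 Ey atoms are independent, so intensities follow the terms of (0.32638 + 0.67362)^5.
P(M) = 0.32638^5 = 0.003704
P(M+2) = 5 × 0.32638^4 × 0.67362^1 = 0.038219
P(M+4) = 10 × 0.32638^3 × 0.67362^2 = 0.157761
P(M+6) = 10 × 0.32638^2 × 0.67362^3 = 0.325606
P(M+8) = 5 × 0.32638^1 × 0.67362^4 = 0.336011
P(M+10) = 0.67362^5 = 0.138699
The M+8 peak is largest (0.336011); scaling to 100 gives 1.10 : 11.37 : 46.95 : 96.90 : 100.00 : 41.28.

1.10 : 11.37 : 46.95 : 96.90 : 100.00 : 41.28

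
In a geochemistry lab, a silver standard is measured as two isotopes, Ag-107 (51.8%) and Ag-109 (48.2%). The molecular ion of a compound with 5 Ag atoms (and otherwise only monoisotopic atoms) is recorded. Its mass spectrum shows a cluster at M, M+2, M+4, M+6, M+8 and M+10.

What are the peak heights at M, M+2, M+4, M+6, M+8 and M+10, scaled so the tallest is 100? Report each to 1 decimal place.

Each Ag atom is independently Ag-107 (p = 0.518) or Ag-109 (q = 0.482); the cluster is the binomial expansion (p + q)^5.
P(M) = 0.518^5 = 0.037295
P(M+2) = 5 × 0.518^4 × 0.482^1 = 0.173515
P(M+4) = 10 × 0.518^3 × 0.482^2 = 0.322911
P(M+6) = 10 × 0.518^2 × 0.482^3 = 0.300470
P(M+8) = 5 × 0.518^1 × 0.482^4 = 0.139794
P(M+10) = 0.482^5 = 0.026016
The M+4 peak is largest (0.322911); scaling to 100 gives 11.5 : 53.7 : 100.0 : 93.1 : 43.3 : 8.1.

11.5 : 53.7 : 100.0 : 93.1 : 43.3 : 8.1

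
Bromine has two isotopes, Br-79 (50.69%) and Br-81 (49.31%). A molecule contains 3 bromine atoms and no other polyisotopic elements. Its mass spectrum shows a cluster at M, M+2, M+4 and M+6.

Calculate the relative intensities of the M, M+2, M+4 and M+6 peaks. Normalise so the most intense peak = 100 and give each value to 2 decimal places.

The 3 Br atoms are independent, so intensities follow the terms of (0.5069 + 0.4931)^3.
P(M) = 0.5069^3 = 0.130247
P(M+2) = 3 × 0.5069^2 × 0.4931^1 = 0.380103
P(M+4) = 3 × 0.5069^1 × 0.4931^2 = 0.369755
P(M+6) = 0.4931^3 = 0.119896
The M+2 peak is largest (0.380103); scaling to 100 gives 34.27 : 100.00 : 97.28 : 31.54.

34.27 : 100.00 : 97.28 : 31.54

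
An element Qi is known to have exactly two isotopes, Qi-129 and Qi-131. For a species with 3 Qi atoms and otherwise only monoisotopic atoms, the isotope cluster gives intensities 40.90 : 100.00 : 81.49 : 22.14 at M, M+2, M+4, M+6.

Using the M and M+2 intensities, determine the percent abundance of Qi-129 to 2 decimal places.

Let p = fractional abundance of Qi-129. I(M+2)/I(M) = [C(3,1)·p^2·(1−p)] / p^3 = 3·(1−p)/p = 100.00/40.90 = 2.4450
(1−p)/p = 2.4450/3 = 0.8150  ⇒  p = 1/(1 + 0.8150) = 0.5510
Qi-129: 55.10%, Qi-131: 44.90%.

55.10%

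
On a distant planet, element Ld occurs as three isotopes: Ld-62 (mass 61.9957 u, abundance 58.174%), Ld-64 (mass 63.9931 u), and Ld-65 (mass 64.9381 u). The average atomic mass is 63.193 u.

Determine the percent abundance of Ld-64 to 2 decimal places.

3.53%

The remaining 41.826% is split between Ld-64 (fraction x) and Ld-65 (fraction 0.41826 − x).
Substituting: 63.9931x + 64.9381(0.41826 − x) = 27.127621482
(63.9931 − 64.9381)x = -0.033388224  ⇒  x = 0.03533, y = 0.38293
Ld-64: 3.53%, Ld-65: 38.29%.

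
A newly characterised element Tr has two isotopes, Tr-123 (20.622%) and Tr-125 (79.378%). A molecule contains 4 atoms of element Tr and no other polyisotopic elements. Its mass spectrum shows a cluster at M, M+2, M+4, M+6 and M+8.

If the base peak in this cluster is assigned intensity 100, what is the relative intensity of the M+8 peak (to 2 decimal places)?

96.23

(0.20622 + 0.79378)^4 gives M 0.0018, M+2 0.0278, M+4 0.1608, M+6 0.4126, M+8 0.3970; the largest is M+6.
P(M+6) = C(4,3) × 0.20622^1 × 0.79378^3 = 4 × 0.20622 × 0.50015021 = 0.412564 (base)
P(M+8) = C(4,4) × 0.20622^0 × 0.79378^4 = 1 × 1.0000 × 0.39700923 = 0.397009
Relative intensity = 0.397009 / 0.412564 × 100 = 96.23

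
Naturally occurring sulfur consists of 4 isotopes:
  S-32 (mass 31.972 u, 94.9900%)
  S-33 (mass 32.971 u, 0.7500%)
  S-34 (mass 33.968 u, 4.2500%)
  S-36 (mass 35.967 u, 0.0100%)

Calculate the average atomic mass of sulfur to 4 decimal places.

32.0647 u

Ar = Σ fᵢ·mᵢ = 0.949900 × 31.972 + 0.007500 × 32.971 + 0.042500 × 33.968 + 0.000100 × 35.967
= 30.37020 + 0.24728 + 1.44364 + 0.00360 = 32.06472 u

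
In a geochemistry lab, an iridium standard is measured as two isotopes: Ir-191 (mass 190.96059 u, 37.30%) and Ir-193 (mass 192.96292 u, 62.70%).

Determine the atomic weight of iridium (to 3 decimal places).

Weight each isotope mass by its fractional abundance: 0.3730 × 190.96059 + 0.6270 × 192.96292
= 71.228300 + 120.987751 = 192.216051 u

192.216 u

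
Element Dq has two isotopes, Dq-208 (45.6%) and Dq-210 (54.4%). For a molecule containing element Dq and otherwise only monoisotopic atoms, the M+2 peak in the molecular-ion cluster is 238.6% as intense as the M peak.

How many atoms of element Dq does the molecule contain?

2

For n independent Dq atoms, I(M+2)/I(M) = n · (abundance Dq-210) / (abundance Dq-208) = n · 0.544/0.456.
n = 2.386 × 0.456/0.544 = 2.00 ≈ 2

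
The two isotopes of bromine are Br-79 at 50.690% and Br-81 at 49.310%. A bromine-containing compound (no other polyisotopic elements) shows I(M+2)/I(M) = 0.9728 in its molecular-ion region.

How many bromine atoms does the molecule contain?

1

The M+2/M ratio from n Br atoms is n · q/p = n · 0.49310/0.50690.
n = 0.9728 × 0.50690/0.49310 = 1.00 ≈ 1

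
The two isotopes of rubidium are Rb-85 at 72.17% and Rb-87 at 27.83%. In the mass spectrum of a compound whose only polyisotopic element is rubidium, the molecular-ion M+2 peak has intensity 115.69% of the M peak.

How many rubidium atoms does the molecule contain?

For n independent Rb atoms, I(M+2)/I(M) = n · (abundance Rb-87) / (abundance Rb-85) = n · 0.2783/0.7217.
n = 1.1569 × 0.7217/0.2783 = 3.00 ≈ 3

3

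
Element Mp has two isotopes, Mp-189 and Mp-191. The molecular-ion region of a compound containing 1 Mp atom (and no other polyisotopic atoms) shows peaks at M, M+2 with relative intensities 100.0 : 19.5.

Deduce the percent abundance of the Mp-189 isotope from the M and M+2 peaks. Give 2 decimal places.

83.68%

Let p = fractional abundance of Mp-189. I(M+2)/I(M) = [C(1,1)·p^0·(1−p)] / p^1 = 1·(1−p)/p = 19.5/100.0 = 0.1950
(1−p)/p = 0.1950/1 = 0.1950  ⇒  p = 1/(1 + 0.1950) = 0.8368
Mp-189: 83.68%, Mp-191: 16.32%.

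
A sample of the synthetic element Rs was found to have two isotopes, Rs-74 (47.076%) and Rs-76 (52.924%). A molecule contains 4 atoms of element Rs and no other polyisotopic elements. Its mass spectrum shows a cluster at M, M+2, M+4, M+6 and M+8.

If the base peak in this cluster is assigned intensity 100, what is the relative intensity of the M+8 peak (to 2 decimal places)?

21.06

Binomial terms of (0.47076 + 0.52924)^4: M 0.0491, M+2 0.2209, M+4 0.3724, M+6 0.2791, M+8 0.0785 → M+4 is the base peak.
P(M+4) = C(4,2) × 0.47076^2 × 0.52924^2 = 6 × 0.22161498 × 0.28009498 = 0.372439 (base)
P(M+8) = C(4,4) × 0.47076^0 × 0.52924^4 = 1 × 1.0000 × 0.0784532 = 0.078453
Relative intensity = 0.078453 / 0.372439 × 100 = 21.06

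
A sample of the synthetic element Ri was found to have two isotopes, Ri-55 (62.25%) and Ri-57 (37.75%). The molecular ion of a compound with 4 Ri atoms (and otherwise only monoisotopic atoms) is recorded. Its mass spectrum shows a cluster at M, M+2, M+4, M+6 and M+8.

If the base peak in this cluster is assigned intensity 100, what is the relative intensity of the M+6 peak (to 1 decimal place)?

36.8

Term probabilities: M 0.1502, M+2 0.3642, M+4 0.3313, M+6 0.1340, M+8 0.0203. Base peak = M+2.
P(M+2) = C(4,1) × 0.6225^3 × 0.3775^1 = 4 × 0.24122264 × 0.3775 = 0.364246 (base)
P(M+6) = C(4,3) × 0.6225^1 × 0.3775^3 = 4 × 0.6225 × 0.05379611 = 0.133952
Relative intensity = 0.133952 / 0.364246 × 100 = 36.8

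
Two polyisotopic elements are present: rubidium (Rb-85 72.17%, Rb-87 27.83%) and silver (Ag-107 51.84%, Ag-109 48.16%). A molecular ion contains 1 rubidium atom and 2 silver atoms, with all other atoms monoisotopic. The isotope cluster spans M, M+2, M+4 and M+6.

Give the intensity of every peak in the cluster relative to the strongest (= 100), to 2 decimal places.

44.57 : 100.00 : 70.40 : 14.83

Rubidium pattern (n=1): 0.7217 : 0.2783
Silver pattern (n=2): 0.26873856 : 0.49932288 : 0.23193856
Convolve the two distributions (both contribute in 2-u steps):
  M: 0.7217×0.26873856 = 0.193949
  M+2: 0.7217×0.49932288 + 0.2783×0.26873856 = 0.435151
  M+4: 0.7217×0.23193856 + 0.2783×0.49932288 = 0.306352
  M+6: 0.2783×0.23193856 = 0.064549
Scale to base peak (0.435151) = 100: 44.57 : 100.00 : 70.40 : 14.83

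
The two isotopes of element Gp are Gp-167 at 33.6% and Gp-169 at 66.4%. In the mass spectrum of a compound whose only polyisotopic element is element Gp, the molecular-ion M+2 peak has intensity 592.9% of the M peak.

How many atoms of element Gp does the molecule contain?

With n Gp atoms, P(M+2)/P(M) = C(n,1)·p^(n−1)q / p^n = n·q/p = n · 0.664/0.336.
n = 5.929 × 0.336/0.664 = 3.00 ≈ 3

3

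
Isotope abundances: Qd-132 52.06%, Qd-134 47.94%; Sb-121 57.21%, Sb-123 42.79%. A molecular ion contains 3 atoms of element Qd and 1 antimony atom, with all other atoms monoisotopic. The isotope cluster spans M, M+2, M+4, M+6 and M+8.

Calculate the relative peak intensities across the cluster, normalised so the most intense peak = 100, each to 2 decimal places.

21.69 : 76.15 : 100.00 : 58.21 : 12.67

Element Qd pattern (n=3): 0.14109528 : 0.38978723 : 0.35893969 : 0.1101778
Antimony pattern (n=1): 0.5721 : 0.4279
Convolve the two distributions (both contribute in 2-u steps):
  M: 0.14109528×0.5721 = 0.080721
  M+2: 0.14109528×0.4279 + 0.38978723×0.5721 = 0.283372
  M+4: 0.38978723×0.4279 + 0.35893969×0.5721 = 0.372139
  M+6: 0.35893969×0.4279 + 0.1101778×0.5721 = 0.216623
  M+8: 0.1101778×0.4279 = 0.047145
Scale to base peak (0.372139) = 100: 21.69 : 76.15 : 100.00 : 58.21 : 12.67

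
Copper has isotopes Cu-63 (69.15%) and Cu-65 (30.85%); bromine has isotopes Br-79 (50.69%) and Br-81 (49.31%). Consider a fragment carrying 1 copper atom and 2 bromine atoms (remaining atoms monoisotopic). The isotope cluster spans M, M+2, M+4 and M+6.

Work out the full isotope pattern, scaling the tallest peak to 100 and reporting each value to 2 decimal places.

41.81 : 100.00 : 75.86 : 17.65

Copper pattern (n=1): 0.6915 : 0.3085
Bromine pattern (n=2): 0.25694761 : 0.49990478 : 0.24314761
Convolve the two distributions (both contribute in 2-u steps):
  M: 0.6915×0.25694761 = 0.177679
  M+2: 0.6915×0.49990478 + 0.3085×0.25694761 = 0.424952
  M+4: 0.6915×0.24314761 + 0.3085×0.49990478 = 0.322357
  M+6: 0.3085×0.24314761 = 0.075011
Scale to base peak (0.424952) = 100: 41.81 : 100.00 : 75.86 : 17.65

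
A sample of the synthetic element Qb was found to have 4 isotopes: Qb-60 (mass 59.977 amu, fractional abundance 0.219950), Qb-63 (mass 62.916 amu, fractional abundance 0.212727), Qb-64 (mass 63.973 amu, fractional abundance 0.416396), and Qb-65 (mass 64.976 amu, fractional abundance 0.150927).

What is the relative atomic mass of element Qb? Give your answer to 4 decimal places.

63.0206 amu

Ar = Σ fᵢ·mᵢ = 0.219950 × 59.977 + 0.212727 × 62.916 + 0.416396 × 63.973 + 0.150927 × 64.976
= 13.19194 + 13.38393 + 26.63810 + 9.80663 = 63.02060 amu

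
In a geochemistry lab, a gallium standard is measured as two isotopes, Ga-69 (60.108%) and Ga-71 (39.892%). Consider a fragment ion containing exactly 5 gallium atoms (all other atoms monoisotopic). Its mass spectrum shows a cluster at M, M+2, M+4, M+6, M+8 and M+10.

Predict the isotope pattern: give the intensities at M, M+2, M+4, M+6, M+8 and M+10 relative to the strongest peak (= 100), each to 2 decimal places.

The 5 Ga atoms are independent, so intensities follow the terms of (0.60108 + 0.39892)^5.
P(M) = 0.60108^5 = 0.078462
P(M+2) = 5 × 0.60108^4 × 0.39892^1 = 0.260366
P(M+4) = 10 × 0.60108^3 × 0.39892^2 = 0.345596
P(M+6) = 10 × 0.60108^2 × 0.39892^3 = 0.229362
P(M+8) = 5 × 0.60108^1 × 0.39892^4 = 0.076111
P(M+10) = 0.39892^5 = 0.010103
The M+4 peak is largest (0.345596); scaling to 100 gives 22.70 : 75.34 : 100.00 : 66.37 : 22.02 : 2.92.

22.70 : 75.34 : 100.00 : 66.37 : 22.02 : 2.92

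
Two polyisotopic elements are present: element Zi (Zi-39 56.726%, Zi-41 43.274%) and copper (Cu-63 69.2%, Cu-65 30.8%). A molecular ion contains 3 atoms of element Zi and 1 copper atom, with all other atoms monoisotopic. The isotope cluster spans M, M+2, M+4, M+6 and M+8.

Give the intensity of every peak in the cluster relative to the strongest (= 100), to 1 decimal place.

36.2 : 98.9 : 100.0 : 44.2 : 7.1

Element Zi pattern (n=3): 0.18253514 : 0.4177463 : 0.31868197 : 0.08103658
Copper pattern (n=1): 0.6920 : 0.3080
Convolve the two distributions (both contribute in 2-u steps):
  M: 0.18253514×0.6920 = 0.126314
  M+2: 0.18253514×0.3080 + 0.4177463×0.6920 = 0.345301
  M+4: 0.4177463×0.3080 + 0.31868197×0.6920 = 0.349194
  M+6: 0.31868197×0.3080 + 0.08103658×0.6920 = 0.154231
  M+8: 0.08103658×0.3080 = 0.024959
Scale to base peak (0.349194) = 100: 36.2 : 98.9 : 100.0 : 44.2 : 7.1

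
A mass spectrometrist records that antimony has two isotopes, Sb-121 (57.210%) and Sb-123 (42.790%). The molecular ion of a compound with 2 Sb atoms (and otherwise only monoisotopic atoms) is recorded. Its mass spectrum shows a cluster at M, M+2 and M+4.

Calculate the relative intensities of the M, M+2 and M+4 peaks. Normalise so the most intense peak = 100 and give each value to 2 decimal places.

Expanding (0.57210 + 0.42790)^2:
P(M) = 0.57210^2 = 0.327298
P(M+2) = 2 × 0.57210^1 × 0.42790^1 = 0.489603
P(M+4) = 0.42790^2 = 0.183098
The M+2 peak is largest (0.489603); scaling to 100 gives 66.85 : 100.00 : 37.40.

66.85 : 100.00 : 37.40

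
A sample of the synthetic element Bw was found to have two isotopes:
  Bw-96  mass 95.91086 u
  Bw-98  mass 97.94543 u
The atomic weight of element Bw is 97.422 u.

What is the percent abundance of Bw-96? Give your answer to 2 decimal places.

25.73%

Let x be the fractional abundance of Bw-96; then Bw-98 has abundance 1 − x.
95.91086·x + 97.94543·(1 − x) = 97.422
(95.91086 − 97.94543)·x = 97.422 − 97.94543
x = -0.52343 / -2.03457 = 0.25727 → 25.73% Bw-96, 74.27% Bw-98.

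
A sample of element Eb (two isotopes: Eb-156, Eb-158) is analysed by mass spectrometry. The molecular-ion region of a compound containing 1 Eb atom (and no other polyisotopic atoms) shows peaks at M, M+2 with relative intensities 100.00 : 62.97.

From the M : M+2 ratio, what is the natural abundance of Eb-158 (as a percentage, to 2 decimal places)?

38.64%

Write p for the Eb-156 fraction. I(M+2)/I(M) = [C(1,1)·p^0·(1−p)] / p^1 = 1·(1−p)/p = 62.97/100.00 = 0.6297
(1−p)/p = 0.6297/1 = 0.6297  ⇒  p = 1/(1 + 0.6297) = 0.6136
Eb-156: 61.36%, Eb-158: 38.64%.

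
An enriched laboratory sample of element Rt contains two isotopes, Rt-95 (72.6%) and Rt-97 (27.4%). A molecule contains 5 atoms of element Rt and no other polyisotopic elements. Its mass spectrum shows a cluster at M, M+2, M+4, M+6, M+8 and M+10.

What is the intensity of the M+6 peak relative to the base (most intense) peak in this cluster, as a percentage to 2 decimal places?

(0.726 + 0.274)^5 gives M 0.2017, M+2 0.3806, M+4 0.2873, M+6 0.1084, M+8 0.0205, M+10 0.0015; the largest is M+2.
P(M+2) = C(5,1) × 0.726^4 × 0.274^1 = 5 × 0.27780911 × 0.2740 = 0.380598 (base)
P(M+6) = C(5,3) × 0.726^2 × 0.274^3 = 10 × 0.527076 × 0.02057082 = 0.108424
Relative intensity = 0.108424 / 0.380598 × 100 = 28.49

28.49%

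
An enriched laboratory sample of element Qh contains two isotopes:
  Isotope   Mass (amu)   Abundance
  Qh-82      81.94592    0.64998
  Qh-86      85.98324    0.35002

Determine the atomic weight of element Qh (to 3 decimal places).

83.359 amu

Weight each isotope mass by its fractional abundance: 0.64998 × 81.94592 + 0.35002 × 85.98324
= 53.263209 + 30.095854 = 83.359063 amu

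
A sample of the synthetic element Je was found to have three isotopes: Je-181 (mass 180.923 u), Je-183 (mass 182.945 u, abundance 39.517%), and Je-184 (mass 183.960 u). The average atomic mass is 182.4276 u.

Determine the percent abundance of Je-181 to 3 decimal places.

The remaining 60.483% is split between Je-181 (fraction x) and Je-184 (fraction 0.60483 − x).
Substituting: 180.923x + 183.960(0.60483 − x) = 110.13322435
(180.923 − 183.960)x = -1.13130245  ⇒  x = 0.37251, y = 0.23232
Je-181: 37.251%, Je-184: 23.232%.

37.251%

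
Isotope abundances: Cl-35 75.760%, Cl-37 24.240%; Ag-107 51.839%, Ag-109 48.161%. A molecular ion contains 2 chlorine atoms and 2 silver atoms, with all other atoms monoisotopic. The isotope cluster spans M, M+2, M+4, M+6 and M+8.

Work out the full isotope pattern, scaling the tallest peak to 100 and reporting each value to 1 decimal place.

Chlorine pattern (n=2): 0.57395776 : 0.36728448 : 0.05875776
Silver pattern (n=2): 0.26872819 : 0.49932362 : 0.23194819
Convolve the two distributions (both contribute in 2-u steps):
  M: 0.57395776×0.26872819 = 0.154239
  M+2: 0.57395776×0.49932362 + 0.36728448×0.26872819 = 0.385290
  M+4: 0.57395776×0.23194819 + 0.36728448×0.49932362 + 0.05875776×0.26872819 = 0.332312
  M+6: 0.36728448×0.23194819 + 0.05875776×0.49932362 = 0.114530
  M+8: 0.05875776×0.23194819 = 0.013629
Scale to base peak (0.385290) = 100: 40.0 : 100.0 : 86.2 : 29.7 : 3.5

40.0 : 100.0 : 86.2 : 29.7 : 3.5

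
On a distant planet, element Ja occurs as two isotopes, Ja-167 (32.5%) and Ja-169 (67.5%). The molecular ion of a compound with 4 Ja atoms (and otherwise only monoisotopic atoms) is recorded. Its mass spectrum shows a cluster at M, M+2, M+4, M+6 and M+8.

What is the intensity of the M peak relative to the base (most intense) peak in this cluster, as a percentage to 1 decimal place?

Term probabilities: M 0.0112, M+2 0.0927, M+4 0.2888, M+6 0.3998, M+8 0.2076. Base peak = M+6.
P(M+6) = C(4,3) × 0.325^1 × 0.675^3 = 4 × 0.3250 × 0.30754688 = 0.399811 (base)
P(M) = C(4,0) × 0.325^4 × 0.675^0 = 1 × 0.01115664 × 1.0000 = 0.011157
Relative intensity = 0.011157 / 0.399811 × 100 = 2.8

2.8%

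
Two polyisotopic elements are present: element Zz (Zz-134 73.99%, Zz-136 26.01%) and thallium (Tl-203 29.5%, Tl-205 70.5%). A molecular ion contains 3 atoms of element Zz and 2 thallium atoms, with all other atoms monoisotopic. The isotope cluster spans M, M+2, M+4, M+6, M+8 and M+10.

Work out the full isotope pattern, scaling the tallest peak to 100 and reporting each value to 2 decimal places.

8.99 : 52.45 : 100.00 : 70.47 : 20.90 : 2.23

Element Zz pattern (n=3): 0.40505974 : 0.4271768 : 0.15016717 : 0.01759629
Thallium pattern (n=2): 0.087025 : 0.41595 : 0.497025
Convolve the two distributions (both contribute in 2-u steps):
  M: 0.40505974×0.087025 = 0.035250
  M+2: 0.40505974×0.41595 + 0.4271768×0.087025 = 0.205660
  M+4: 0.40505974×0.497025 + 0.4271768×0.41595 + 0.15016717×0.087025 = 0.392077
  M+6: 0.4271768×0.497025 + 0.15016717×0.41595 + 0.01759629×0.087025 = 0.276311
  M+8: 0.15016717×0.497025 + 0.01759629×0.41595 = 0.081956
  M+10: 0.01759629×0.497025 = 0.008746
Scale to base peak (0.392077) = 100: 8.99 : 52.45 : 100.00 : 70.47 : 20.90 : 2.23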